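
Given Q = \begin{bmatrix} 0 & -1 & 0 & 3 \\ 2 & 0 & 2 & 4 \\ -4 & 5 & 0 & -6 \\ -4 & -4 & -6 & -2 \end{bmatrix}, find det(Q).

The determinant is 20.

Expand along row 1 (it has 2 zeros):
  − (-1) · M_12   where M_12 = det([2 2 4; -4 0 -6; -4 -6 -2]) = 56
  − (3) · M_14   where M_14 = det([2 0 2; -4 5 0; -4 -4 -6]) = 12
det = (-1)·(-1)·(56) + (-1)·(3)·(12) = 20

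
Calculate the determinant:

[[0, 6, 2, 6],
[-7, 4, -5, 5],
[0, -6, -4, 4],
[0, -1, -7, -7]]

3304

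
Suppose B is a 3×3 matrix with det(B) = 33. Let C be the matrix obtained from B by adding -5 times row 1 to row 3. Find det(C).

The determinant is 33.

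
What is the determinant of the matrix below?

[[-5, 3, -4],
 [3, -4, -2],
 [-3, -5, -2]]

The determinant is 154.

Expand along row 1:
  + (-5) · |-4 -2; -5 -2| = (-5)·(8 − 10) = 10
  − 3 · |3 -2; -3 -2| = −3·(-6 − 6) = 36
  + (-4) · |3 -4; -3 -5| = (-4)·(-15 − 12) = 108
Sum: (10) + (36) + (108) = 154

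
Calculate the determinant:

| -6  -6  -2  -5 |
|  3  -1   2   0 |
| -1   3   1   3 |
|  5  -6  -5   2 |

Expand along row 2 (it has 1 zero):
  − (3) · M_21   where M_21 = det([-6 -2 -5; 3 1 3; -6 -5 2]) = -9
  + (-1) · M_22   where M_22 = det([-6 -2 -5; -1 1 3; 5 -5 2]) = -136
  − (2) · M_23   where M_23 = det([-6 -6 -5; -1 3 3; 5 -6 2]) = -201
det = (-1)·(3)·(-9) + (+1)·(-1)·(-136) + (-1)·(2)·(-201) = 565

565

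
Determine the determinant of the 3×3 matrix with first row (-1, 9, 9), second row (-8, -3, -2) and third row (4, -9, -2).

The determinant is 552.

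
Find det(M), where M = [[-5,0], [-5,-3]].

|M| = 15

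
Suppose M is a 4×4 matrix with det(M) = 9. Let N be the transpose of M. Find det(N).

9

det(Mᵀ) = det(M).
det(N) = (1)·(9) = 9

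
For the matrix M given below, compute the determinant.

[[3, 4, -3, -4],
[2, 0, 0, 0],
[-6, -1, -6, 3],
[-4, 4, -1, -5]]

-22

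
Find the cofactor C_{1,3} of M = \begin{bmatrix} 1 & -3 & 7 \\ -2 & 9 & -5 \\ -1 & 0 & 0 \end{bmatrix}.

9

Delete row 1 and column 3; the remaining 2×2 submatrix is [-2 9; -1 0].
Its determinant is (-2)·0 − 9·(-1) = 9.
The cofactor carries sign (−1)^(1+3) = +1, so C_{1,3} = +(9) = 9.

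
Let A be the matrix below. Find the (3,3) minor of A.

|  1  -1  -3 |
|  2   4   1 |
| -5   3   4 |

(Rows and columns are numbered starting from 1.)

Delete row 3 and column 3; the remaining 2×2 submatrix is [1 -1; 2 4].
Its determinant is 1·4 − (-1)·2 = 6.

6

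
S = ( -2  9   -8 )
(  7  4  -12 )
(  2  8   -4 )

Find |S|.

-508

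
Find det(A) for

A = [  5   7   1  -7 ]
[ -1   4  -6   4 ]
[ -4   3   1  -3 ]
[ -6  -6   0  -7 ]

-3634

Expand along row 4 (it has 1 zero):
  − (-6) · M_41   where M_41 = det([7 1 -7; 4 -6 4; 3 1 -3]) = -32
  + (-6) · M_42   where M_42 = det([5 1 -7; -1 -6 4; -4 1 -3]) = 226
  + (-7) · M_44   where M_44 = det([5 7 1; -1 4 -6; -4 3 1]) = 298
det = (-1)·(-6)·(-32) + (+1)·(-6)·(226) + (+1)·(-7)·(298) = -3634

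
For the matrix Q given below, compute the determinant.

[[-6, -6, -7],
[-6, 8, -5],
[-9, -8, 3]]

|Q| = -1122

Expand along row 1:
  + (-6) · |8 -5; -8 3| = (-6)·(24 − 40) = 96
  − (-6) · |-6 -5; -9 3| = −(-6)·(-18 − 45) = -378
  + (-7) · |-6 8; -9 -8| = (-7)·(48 − (-72)) = -840
Sum: (96) + (-378) + (-840) = -1122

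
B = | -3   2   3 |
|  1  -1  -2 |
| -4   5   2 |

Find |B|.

|B| = -9

Expand along row 1:
  + (-3) · |-1 -2; 5 2| = (-3)·(-2 − (-10)) = -24
  − 2 · |1 -2; -4 2| = −2·(2 − 8) = 12
  + 3 · |1 -1; -4 5| = 3·(5 − 4) = 3
Sum: (-24) + (12) + (3) = -9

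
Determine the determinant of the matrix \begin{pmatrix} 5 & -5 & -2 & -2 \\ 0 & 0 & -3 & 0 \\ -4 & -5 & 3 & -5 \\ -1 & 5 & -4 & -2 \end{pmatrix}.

720

Expand along row 2 (it has 3 zeros):
  − (-3) · M_23   where M_23 = det([5 -5 -2; -4 -5 -5; -1 5 -2]) = 240
det = (-1)·(-3)·(240) = 720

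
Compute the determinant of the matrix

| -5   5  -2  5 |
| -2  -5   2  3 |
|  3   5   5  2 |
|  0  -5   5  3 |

The determinant is -85.

Expand along row 4 (it has 1 zero):
  + (-5) · M_42   where M_42 = det([-5 -2 5; -2 2 3; 3 5 2]) = -51
  − (5) · M_43   where M_43 = det([-5 5 5; -2 -5 3; 3 5 2]) = 215
  + (3) · M_44   where M_44 = det([-5 5 -2; -2 -5 2; 3 5 5]) = 245
det = (+1)·(-5)·(-51) + (-1)·(5)·(215) + (+1)·(3)·(245) = -85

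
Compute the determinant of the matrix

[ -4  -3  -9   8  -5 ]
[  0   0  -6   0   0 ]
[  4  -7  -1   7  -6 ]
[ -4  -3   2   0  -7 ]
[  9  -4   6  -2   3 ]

-6924

Expand along row 2 (it has 4 zeros):
  − (-6) · M_23   where M_23 = det([-4 -3 8 -5; 4 -7 7 -6; -4 -3 0 -7; 9 -4 -2 3]) = -1154
det = (-1)·(-6)·(-1154) = -6924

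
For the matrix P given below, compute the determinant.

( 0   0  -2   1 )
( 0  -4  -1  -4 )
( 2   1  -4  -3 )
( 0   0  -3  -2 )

|P| = 56

Expand along column 1 (it has 3 zeros):
  + (2) · M_31   where M_31 = det([0 -2 1; -4 -1 -4; 0 -3 -2]) = 28
det = (+1)·(2)·(28) = 56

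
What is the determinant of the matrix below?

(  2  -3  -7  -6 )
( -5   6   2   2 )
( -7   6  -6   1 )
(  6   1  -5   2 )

Expand along row 1:
  + (2) · M_11   where M_11 = det([6 2 2; 6 -6 1; 1 -5 2]) = -112
  − (-3) · M_12   where M_12 = det([-5 2 2; -7 -6 1; 6 -5 2]) = 217
  + (-7) · M_13   where M_13 = det([-5 6 2; -7 6 1; 6 1 2]) = -21
  − (-6) · M_14   where M_14 = det([-5 6 2; -7 6 -6; 6 1 -5]) = -392
det = (+1)·(2)·(-112) + (-1)·(-3)·(217) + (+1)·(-7)·(-21) + (-1)·(-6)·(-392) = -1778

The determinant is -1778.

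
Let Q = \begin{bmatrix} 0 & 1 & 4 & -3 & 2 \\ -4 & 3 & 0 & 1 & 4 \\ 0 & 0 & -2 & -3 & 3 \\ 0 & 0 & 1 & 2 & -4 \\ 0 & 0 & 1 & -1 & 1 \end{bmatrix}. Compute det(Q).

40

Q is block upper-triangular with a 2×2 block and a 3×3 block on the diagonal, so its determinant equals the product of the determinants of the diagonal blocks.
det of the 2×2 block = 4
det of the 3×3 block = 10
det = (4)·(10) = 40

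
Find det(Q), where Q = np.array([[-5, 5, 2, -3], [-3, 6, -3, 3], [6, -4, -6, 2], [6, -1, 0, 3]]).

Expand along row 4 (it has 1 zero):
  − (6) · M_41   where M_41 = det([5 2 -3; 6 -3 3; -4 -6 2]) = 156
  + (-1) · M_42   where M_42 = det([-5 2 -3; -3 -3 3; 6 -6 2]) = -120
  + (3) · M_44   where M_44 = det([-5 5 2; -3 6 -3; 6 -4 -6]) = 12
det = (-1)·(6)·(156) + (+1)·(-1)·(-120) + (+1)·(3)·(12) = -780

det(Q) = -780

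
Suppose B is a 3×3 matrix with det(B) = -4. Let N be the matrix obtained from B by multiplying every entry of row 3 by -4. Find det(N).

det(N) = 16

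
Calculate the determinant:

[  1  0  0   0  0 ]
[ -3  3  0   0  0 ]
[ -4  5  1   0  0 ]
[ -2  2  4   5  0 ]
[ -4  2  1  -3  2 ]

The determinant is 30.

The matrix is lower triangular, so the determinant is the product of the diagonal entries:
det = (1) · (3) · (1) · (5) · (2) = 30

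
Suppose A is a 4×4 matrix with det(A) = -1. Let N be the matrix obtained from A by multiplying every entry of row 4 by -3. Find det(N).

3

Scaling one row by -3 multiplies the determinant by -3.
det(N) = (-3)·(-1) = 3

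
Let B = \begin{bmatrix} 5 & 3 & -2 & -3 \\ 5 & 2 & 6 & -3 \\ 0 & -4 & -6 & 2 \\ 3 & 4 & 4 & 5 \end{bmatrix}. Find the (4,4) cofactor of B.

190

Delete row 4 and column 4; the remaining 3×3 submatrix is [5 3 -2; 5 2 6; 0 -4 -6].
Its determinant is 190.
The cofactor carries sign (−1)^(4+4) = +1, so C_{4,4} = +(190) = 190.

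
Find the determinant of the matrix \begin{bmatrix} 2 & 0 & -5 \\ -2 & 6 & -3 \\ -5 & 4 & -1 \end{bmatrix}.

-98

Expand along column 2:
  + 6 · |2 -5; -5 -1| = 6·(-2 − 25) = -162
  − 4 · |2 -5; -2 -3| = −4·(-6 − 10) = 64
Sum: (-162) + (64) = -98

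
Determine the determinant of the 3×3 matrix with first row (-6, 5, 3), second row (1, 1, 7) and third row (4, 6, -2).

420

Expand along column 1:
  + (-6) · |1 7; 6 -2| = (-6)·(-2 − 42) = 264
  − 1 · |5 3; 6 -2| = −1·(-10 − 18) = 28
  + 4 · |5 3; 1 7| = 4·(35 − 3) = 128
Sum: (264) + (28) + (128) = 420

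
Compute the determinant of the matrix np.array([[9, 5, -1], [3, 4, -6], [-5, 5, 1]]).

406

Expand along row 1:
  + 9 · |4 -6; 5 1| = 9·(4 − (-30)) = 306
  − 5 · |3 -6; -5 1| = −5·(3 − 30) = 135
  + (-1) · |3 4; -5 5| = (-1)·(15 − (-20)) = -35
Sum: (306) + (135) + (-35) = 406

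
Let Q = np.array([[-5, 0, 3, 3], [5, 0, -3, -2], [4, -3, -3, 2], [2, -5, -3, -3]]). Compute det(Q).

The determinant is -12.

Expand along column 2 (it has 2 zeros):
  − (-3) · M_32   where M_32 = det([-5 3 3; 5 -3 -2; 2 -3 -3]) = -9
  + (-5) · M_42   where M_42 = det([-5 3 3; 5 -3 -2; 4 -3 2]) = -3
det = (-1)·(-3)·(-9) + (+1)·(-5)·(-3) = -12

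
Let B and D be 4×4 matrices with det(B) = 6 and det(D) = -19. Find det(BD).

|BD| = -114

det(BD) = det(B)·det(D) = (6)·(-19) = -114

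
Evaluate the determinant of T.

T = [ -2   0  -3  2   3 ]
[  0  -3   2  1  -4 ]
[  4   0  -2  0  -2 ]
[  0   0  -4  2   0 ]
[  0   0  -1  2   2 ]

Expand along column 2 (it has 4 zeros):
  + (-3) · M_22   where M_22 = det([-2 -3 2 3; 4 -2 0 -2; 0 -4 2 0; 0 -1 2 2]) = 48
det = (+1)·(-3)·(48) = -144

-144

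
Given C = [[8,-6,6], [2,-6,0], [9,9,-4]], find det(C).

The determinant is 576.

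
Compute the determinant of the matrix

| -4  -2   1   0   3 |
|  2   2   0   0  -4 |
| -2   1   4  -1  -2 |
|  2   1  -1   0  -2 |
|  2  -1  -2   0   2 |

The determinant is -2.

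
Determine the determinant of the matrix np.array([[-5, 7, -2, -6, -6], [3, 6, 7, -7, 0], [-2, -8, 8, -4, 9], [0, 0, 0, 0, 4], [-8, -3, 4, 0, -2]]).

24240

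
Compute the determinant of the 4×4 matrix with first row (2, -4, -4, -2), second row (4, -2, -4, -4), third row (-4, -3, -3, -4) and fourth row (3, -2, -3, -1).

Expand along row 1:
  + (2) · M_11   where M_11 = det([-2 -4 -4; -3 -3 -4; -2 -3 -1]) = -14
  − (-4) · M_12   where M_12 = det([4 -4 -4; -4 -3 -4; 3 -3 -1]) = -56
  + (-4) · M_13   where M_13 = det([4 -2 -4; -4 -3 -4; 3 -2 -1]) = -56
  − (-2) · M_14   where M_14 = det([4 -2 -4; -4 -3 -3; 3 -2 -3]) = -14
det = (+1)·(2)·(-14) + (-1)·(-4)·(-56) + (+1)·(-4)·(-56) + (-1)·(-2)·(-14) = -56

-56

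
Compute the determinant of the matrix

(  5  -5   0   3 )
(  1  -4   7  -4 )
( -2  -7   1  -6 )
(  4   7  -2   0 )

Expand along row 1 (it has 1 zero):
  + (5) · M_11   where M_11 = det([-4 7 -4; -7 1 -6; 7 -2 0]) = -274
  − (-5) · M_12   where M_12 = det([1 7 -4; -2 1 -6; 4 -2 0]) = -180
  − (3) · M_14   where M_14 = det([1 -4 7; -2 -7 1; 4 7 -2]) = 105
det = (+1)·(5)·(-274) + (-1)·(-5)·(-180) + (-1)·(3)·(105) = -2585

-2585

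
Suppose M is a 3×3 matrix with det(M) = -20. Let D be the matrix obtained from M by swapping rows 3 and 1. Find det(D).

20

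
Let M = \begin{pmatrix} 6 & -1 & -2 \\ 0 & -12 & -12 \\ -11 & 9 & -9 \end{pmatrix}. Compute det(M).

det(M) = 1428

Expand along row 2:
  + (-12) · |6 -2; -11 -9| = (-12)·(-54 − 22) = 912
  − (-12) · |6 -1; -11 9| = −(-12)·(54 − 11) = 516
Sum: (912) + (516) = 1428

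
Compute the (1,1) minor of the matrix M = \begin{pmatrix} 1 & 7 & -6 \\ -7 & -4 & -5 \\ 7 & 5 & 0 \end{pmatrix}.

Delete row 1 and column 1; the remaining 2×2 submatrix is [-4 -5; 5 0].
Its determinant is (-4)·0 − (-5)·5 = 25.

25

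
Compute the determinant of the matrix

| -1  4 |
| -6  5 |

19

det = (-1)·5 − 4·(-6) = -5 − (-24) = 19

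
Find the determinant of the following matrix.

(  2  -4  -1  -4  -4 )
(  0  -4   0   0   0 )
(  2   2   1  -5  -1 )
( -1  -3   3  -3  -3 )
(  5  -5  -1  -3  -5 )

Expand along row 2 (it has 4 zeros):
  + (-4) · M_22   where M_22 = det([2 -1 -4 -4; 2 1 -5 -1; -1 3 -3 -3; 5 -1 -3 -5]) = 230
det = (+1)·(-4)·(230) = -920

-920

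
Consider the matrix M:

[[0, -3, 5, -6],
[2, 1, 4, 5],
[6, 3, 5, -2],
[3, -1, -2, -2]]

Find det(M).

Expand along row 1 (it has 1 zero):
  − (-3) · M_12   where M_12 = det([2 4 5; 6 5 -2; 3 -2 -2]) = -139
  + (5) · M_13   where M_13 = det([2 1 5; 6 3 -2; 3 -1 -2]) = -85
  − (-6) · M_14   where M_14 = det([2 1 4; 6 3 5; 3 -1 -2]) = -35
det = (-1)·(-3)·(-139) + (+1)·(5)·(-85) + (-1)·(-6)·(-35) = -1052

det(M) = -1052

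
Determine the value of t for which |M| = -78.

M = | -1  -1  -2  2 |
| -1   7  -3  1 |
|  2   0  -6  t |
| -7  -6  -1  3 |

Expanding along the row containing t, det(M) is linear in t: det(M) = (105)·t + (-498).
Set (105)·t + (-498) = -78  ⇒  (105)·t = 420  ⇒  t = 4.

4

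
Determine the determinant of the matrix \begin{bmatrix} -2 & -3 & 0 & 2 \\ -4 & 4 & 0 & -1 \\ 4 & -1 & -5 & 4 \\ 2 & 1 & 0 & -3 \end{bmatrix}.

Expand along column 3 (it has 3 zeros):
  + (-5) · M_33   where M_33 = det([-2 -3 2; -4 4 -1; 2 1 -3]) = 40
det = (+1)·(-5)·(40) = -200

-200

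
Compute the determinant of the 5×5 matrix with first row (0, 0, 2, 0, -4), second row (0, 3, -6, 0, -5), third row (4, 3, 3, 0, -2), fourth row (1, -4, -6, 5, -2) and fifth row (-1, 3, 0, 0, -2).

The determinant is -2430.

Expand along column 4 (it has 4 zeros):
  + (5) · M_44   where M_44 = det([0 0 2 -4; 0 3 -6 -5; 4 3 3 -2; -1 3 0 -2]) = -486
det = (+1)·(5)·(-486) = -2430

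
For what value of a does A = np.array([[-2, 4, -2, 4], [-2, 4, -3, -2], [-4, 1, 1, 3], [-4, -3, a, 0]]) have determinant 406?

Expanding along the row containing a, det(A) is linear in a: det(A) = (-84)·a + (322).
Set (-84)·a + (322) = 406  ⇒  (-84)·a = 84  ⇒  a = -1.

a = -1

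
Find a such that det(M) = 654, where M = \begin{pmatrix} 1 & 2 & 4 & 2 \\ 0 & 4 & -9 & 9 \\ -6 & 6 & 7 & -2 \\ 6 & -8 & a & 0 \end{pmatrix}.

-3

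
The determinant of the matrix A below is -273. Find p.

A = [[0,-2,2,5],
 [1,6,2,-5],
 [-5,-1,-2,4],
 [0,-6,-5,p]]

Expanding along the row containing p, det(A) is linear in p: det(A) = (74)·p + (23).
Set (74)·p + (23) = -273  ⇒  (74)·p = -296  ⇒  p = -4.

-4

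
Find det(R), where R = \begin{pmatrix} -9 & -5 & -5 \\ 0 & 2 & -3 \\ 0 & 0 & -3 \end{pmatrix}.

54

R is upper triangular, so det(R) is the product of the diagonal entries:
det = (-9) · (2) · (-3) = 54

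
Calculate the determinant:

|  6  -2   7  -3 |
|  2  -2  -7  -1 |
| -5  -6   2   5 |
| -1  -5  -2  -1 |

Expand along row 1:
  + (6) · M_11   where M_11 = det([-2 -7 -1; -6 2 5; -5 -2 -1]) = 179
  − (-2) · M_12   where M_12 = det([2 -7 -1; -5 2 5; -1 -2 -1]) = 74
  + (7) · M_13   where M_13 = det([2 -2 -1; -5 -6 5; -1 -5 -1]) = 63
  − (-3) · M_14   where M_14 = det([2 -2 -7; -5 -6 2; -1 -5 -2]) = -65
det = (+1)·(6)·(179) + (-1)·(-2)·(74) + (+1)·(7)·(63) + (-1)·(-3)·(-65) = 1468

The determinant is 1468.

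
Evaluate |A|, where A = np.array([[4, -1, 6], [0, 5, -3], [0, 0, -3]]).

-60

A is upper triangular, so det(A) is the product of the diagonal entries:
det = (4) · (5) · (-3) = -60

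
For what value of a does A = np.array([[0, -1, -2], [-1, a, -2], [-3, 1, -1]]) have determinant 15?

Expanding along the column containing a, det(A) is linear in a: det(A) = (-6)·a + (-3).
Set (-6)·a + (-3) = 15  ⇒  (-6)·a = 18  ⇒  a = -3.

a = -3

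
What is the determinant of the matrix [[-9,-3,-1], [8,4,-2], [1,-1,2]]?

Expand along column 1:
  + (-9) · |4 -2; -1 2| = (-9)·(8 − 2) = -54
  − 8 · |-3 -1; -1 2| = −8·(-6 − 1) = 56
  + 1 · |-3 -1; 4 -2| = 1·(6 − (-4)) = 10
Sum: (-54) + (56) + (10) = 12

The determinant is 12.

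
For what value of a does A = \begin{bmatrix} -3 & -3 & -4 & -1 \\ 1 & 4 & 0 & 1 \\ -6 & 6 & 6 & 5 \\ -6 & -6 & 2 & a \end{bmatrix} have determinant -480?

Expanding along the column containing a, det(A) is linear in a: det(A) = (-174)·a + (42).
Set (-174)·a + (42) = -480  ⇒  (-174)·a = -522  ⇒  a = 3.

3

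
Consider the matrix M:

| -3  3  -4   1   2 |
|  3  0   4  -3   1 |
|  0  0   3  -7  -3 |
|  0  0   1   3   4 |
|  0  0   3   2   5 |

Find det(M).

M is block upper-triangular with a 2×2 block and a 3×3 block on the diagonal, so its determinant equals the product of the determinants of the diagonal blocks.
det of the 2×2 block = -9
det of the 3×3 block = -7
det = (-9)·(-7) = 63

63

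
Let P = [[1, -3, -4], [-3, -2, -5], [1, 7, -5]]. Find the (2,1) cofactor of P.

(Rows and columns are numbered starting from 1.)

-43

Delete row 2 and column 1; the remaining 2×2 submatrix is [-3 -4; 7 -5].
Its determinant is (-3)·(-5) − (-4)·7 = 43.
The cofactor carries sign (−1)^(2+1) = −1, so C_{2,1} = −(43) = -43.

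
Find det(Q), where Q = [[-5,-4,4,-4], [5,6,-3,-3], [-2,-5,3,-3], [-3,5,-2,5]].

|Q| = 45

Expand along row 1:
  + (-5) · M_11   where M_11 = det([6 -3 -3; -5 3 -3; 5 -2 5]) = 39
  − (-4) · M_12   where M_12 = det([5 -3 -3; -2 3 -3; -3 -2 5]) = -51
  + (4) · M_13   where M_13 = det([5 6 -3; -2 -5 -3; -3 5 5]) = 139
  − (-4) · M_14   where M_14 = det([5 6 -3; -2 -5 3; -3 5 -2]) = -28
det = (+1)·(-5)·(39) + (-1)·(-4)·(-51) + (+1)·(4)·(139) + (-1)·(-4)·(-28) = 45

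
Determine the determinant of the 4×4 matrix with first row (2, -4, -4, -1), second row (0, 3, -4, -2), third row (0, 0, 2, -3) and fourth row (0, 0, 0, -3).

The matrix is upper triangular, so the determinant is the product of the diagonal entries:
det = (2) · (3) · (2) · (-3) = -36

-36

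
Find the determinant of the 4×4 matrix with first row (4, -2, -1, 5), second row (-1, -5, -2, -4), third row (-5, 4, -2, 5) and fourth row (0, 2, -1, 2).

Expand along row 4 (it has 1 zero):
  + (2) · M_42   where M_42 = det([4 -1 5; -1 -2 -4; -5 -2 5]) = -137
  − (-1) · M_43   where M_43 = det([4 -2 5; -1 -5 -4; -5 4 5]) = -231
  + (2) · M_44   where M_44 = det([4 -2 -1; -1 -5 -2; -5 4 -2]) = 85
det = (+1)·(2)·(-137) + (-1)·(-1)·(-231) + (+1)·(2)·(85) = -335

-335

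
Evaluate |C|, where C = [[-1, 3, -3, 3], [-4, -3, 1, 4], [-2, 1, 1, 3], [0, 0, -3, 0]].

det(C) = -15

Expand along row 4 (it has 3 zeros):
  − (-3) · M_43   where M_43 = det([-1 3 3; -4 -3 4; -2 1 3]) = -5
det = (-1)·(-3)·(-5) = -15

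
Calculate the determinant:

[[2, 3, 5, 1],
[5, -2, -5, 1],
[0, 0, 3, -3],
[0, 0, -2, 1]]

57

The matrix is block upper-triangular with a 2×2 block and a 2×2 block on the diagonal, so its determinant equals the product of the determinants of the diagonal blocks.
det of the 2×2 block = -19
det of the 2×2 block = -3
det = (-19)·(-3) = 57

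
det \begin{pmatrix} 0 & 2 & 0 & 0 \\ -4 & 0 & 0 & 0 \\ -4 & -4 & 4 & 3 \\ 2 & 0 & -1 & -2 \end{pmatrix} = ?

The determinant is -40.

The matrix is block lower-triangular with a 2×2 block and a 2×2 block on the diagonal, so its determinant equals the product of the determinants of the diagonal blocks.
det of the 2×2 block = 8
det of the 2×2 block = -5
det = (8)·(-5) = -40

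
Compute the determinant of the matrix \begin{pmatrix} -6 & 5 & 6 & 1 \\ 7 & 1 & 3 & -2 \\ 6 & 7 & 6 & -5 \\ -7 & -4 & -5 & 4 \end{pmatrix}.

Expand along row 1:
  + (-6) · M_11   where M_11 = det([1 3 -2; 7 6 -5; -4 -5 4]) = -3
  − (5) · M_12   where M_12 = det([7 3 -2; 6 6 -5; -7 -5 4]) = 2
  + (6) · M_13   where M_13 = det([7 1 -2; 6 7 -5; -7 -4 4]) = 17
  − (1) · M_14   where M_14 = det([7 1 3; 6 7 6; -7 -4 -5]) = -14
det = (+1)·(-6)·(-3) + (-1)·(5)·(2) + (+1)·(6)·(17) + (-1)·(1)·(-14) = 124

124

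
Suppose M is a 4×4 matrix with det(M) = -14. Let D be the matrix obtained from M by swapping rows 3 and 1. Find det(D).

|D| = 14

Swapping two rows multiplies the determinant by −1.
det(D) = (-1)·(-14) = 14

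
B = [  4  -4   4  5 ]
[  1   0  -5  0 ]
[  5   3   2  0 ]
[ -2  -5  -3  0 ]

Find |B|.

The determinant is -480.

Expand along column 4 (it has 3 zeros):
  − (5) · M_14   where M_14 = det([1 0 -5; 5 3 2; -2 -5 -3]) = 96
det = (-1)·(5)·(96) = -480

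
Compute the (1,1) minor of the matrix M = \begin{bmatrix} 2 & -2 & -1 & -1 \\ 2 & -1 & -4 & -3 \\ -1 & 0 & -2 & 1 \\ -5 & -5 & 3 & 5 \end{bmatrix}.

The minor is 63.

Delete row 1 and column 1; the remaining 3×3 submatrix is [-1 -4 -3; 0 -2 1; -5 3 5].
Its determinant is 63.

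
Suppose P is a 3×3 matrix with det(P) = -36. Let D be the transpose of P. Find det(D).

det(Pᵀ) = det(P).
det(D) = (1)·(-36) = -36

The determinant is -36.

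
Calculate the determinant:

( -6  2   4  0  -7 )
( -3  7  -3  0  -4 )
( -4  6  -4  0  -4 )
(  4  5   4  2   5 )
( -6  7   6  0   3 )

2552

Expand along column 4 (it has 4 zeros):
  + (2) · M_44   where M_44 = det([-6 2 4 -7; -3 7 -3 -4; -4 6 -4 -4; -6 7 6 3]) = 1276
det = (+1)·(2)·(1276) = 2552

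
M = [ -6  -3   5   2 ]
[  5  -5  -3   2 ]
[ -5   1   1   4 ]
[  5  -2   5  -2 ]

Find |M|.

-1242

Expand along row 1:
  + (-6) · M_11   where M_11 = det([-5 -3 2; 1 1 4; -2 5 -2]) = 142
  − (-3) · M_12   where M_12 = det([5 -3 2; -5 1 4; 5 5 -2]) = -200
  + (5) · M_13   where M_13 = det([5 -5 2; -5 1 4; 5 -2 -2]) = -10
  − (2) · M_14   where M_14 = det([5 -5 -3; -5 1 1; 5 -2 5]) = -130
det = (+1)·(-6)·(142) + (-1)·(-3)·(-200) + (+1)·(5)·(-10) + (-1)·(2)·(-130) = -1242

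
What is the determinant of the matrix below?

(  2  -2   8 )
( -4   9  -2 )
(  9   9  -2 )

Expand along row 1:
  + 2 · |9 -2; 9 -2| = 2·(-18 − (-18)) = 0
  − (-2) · |-4 -2; 9 -2| = −(-2)·(8 − (-18)) = 52
  + 8 · |-4 9; 9 9| = 8·(-36 − 81) = -936
Sum: (0) + (52) + (-936) = -884

-884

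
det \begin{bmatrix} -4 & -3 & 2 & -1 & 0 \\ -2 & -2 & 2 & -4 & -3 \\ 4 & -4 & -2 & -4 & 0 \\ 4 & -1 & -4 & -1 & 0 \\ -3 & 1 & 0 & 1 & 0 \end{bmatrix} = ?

Expand along column 5 (it has 4 zeros):
  − (-3) · M_25   where M_25 = det([-4 -3 2 -1; 4 -4 -2 -4; 4 -1 -4 -1; -3 1 0 1]) = 68
det = (-1)·(-3)·(68) = 204

204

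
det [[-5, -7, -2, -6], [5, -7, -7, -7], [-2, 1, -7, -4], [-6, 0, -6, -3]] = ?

Expand along row 4 (it has 1 zero):
  − (-6) · M_41   where M_41 = det([-7 -2 -6; -7 -7 -7; 1 -7 -4]) = -119
  − (-6) · M_43   where M_43 = det([-5 -7 -6; 5 -7 -7; -2 1 -4]) = -359
  + (-3) · M_44   where M_44 = det([-5 -7 -2; 5 -7 -7; -2 1 -7]) = -605
det = (-1)·(-6)·(-119) + (-1)·(-6)·(-359) + (+1)·(-3)·(-605) = -1053

-1053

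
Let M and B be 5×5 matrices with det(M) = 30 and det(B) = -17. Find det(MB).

det(MB) = det(M)·det(B) = (30)·(-17) = -510

The determinant is -510.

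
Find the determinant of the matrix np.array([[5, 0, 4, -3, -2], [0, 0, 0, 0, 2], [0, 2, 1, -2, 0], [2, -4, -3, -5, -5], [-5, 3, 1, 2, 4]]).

Expand along row 2 (it has 4 zeros):
  − (2) · M_25   where M_25 = det([5 0 4 -3; 0 2 1 -2; 2 -4 -3 -5; -5 3 1 2]) = 221
det = (-1)·(2)·(221) = -442

-442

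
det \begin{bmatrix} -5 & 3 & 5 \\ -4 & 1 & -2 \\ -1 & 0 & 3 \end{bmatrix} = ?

32

Expand along column 2:
  − 3 · |-4 -2; -1 3| = −3·(-12 − 2) = 42
  + 1 · |-5 5; -1 3| = 1·(-15 − (-5)) = -10
Sum: (42) + (-10) = 32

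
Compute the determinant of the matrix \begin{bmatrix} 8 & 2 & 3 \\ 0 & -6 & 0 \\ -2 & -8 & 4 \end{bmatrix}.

Expand along row 2:
  + (-6) · |8 3; -2 4| = (-6)·(32 − (-6)) = -228

-228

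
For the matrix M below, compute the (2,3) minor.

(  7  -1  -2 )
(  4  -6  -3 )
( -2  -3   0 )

-23

Delete row 2 and column 3; the remaining 2×2 submatrix is [7 -1; -2 -3].
Its determinant is 7·(-3) − (-1)·(-2) = -23.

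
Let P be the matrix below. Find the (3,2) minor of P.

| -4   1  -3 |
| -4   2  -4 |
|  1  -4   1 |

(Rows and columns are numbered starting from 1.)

4

Delete row 3 and column 2; the remaining 2×2 submatrix is [-4 -3; -4 -4].
Its determinant is (-4)·(-4) − (-3)·(-4) = 4.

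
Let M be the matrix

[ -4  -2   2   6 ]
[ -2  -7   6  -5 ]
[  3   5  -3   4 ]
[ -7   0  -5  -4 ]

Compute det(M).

-138

Expand along row 4 (it has 1 zero):
  − (-7) · M_41   where M_41 = det([-2 2 6; -7 6 -5; 5 -3 4]) = -66
  − (-5) · M_43   where M_43 = det([-4 -2 6; -2 -7 -5; 3 5 4]) = 92
  + (-4) · M_44   where M_44 = det([-4 -2 2; -2 -7 6; 3 5 -3]) = 34
det = (-1)·(-7)·(-66) + (-1)·(-5)·(92) + (+1)·(-4)·(34) = -138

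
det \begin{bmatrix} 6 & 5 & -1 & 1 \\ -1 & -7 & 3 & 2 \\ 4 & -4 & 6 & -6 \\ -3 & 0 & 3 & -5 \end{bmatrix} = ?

-806

Expand along row 4 (it has 1 zero):
  − (-3) · M_41   where M_41 = det([5 -1 1; -7 3 2; -4 6 -6]) = -130
  − (3) · M_43   where M_43 = det([6 5 1; -1 -7 2; 4 -4 -6]) = 342
  + (-5) · M_44   where M_44 = det([6 5 -1; -1 -7 3; 4 -4 6]) = -122
det = (-1)·(-3)·(-130) + (-1)·(3)·(342) + (+1)·(-5)·(-122) = -806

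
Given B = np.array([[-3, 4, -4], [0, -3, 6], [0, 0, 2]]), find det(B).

|B| = 18

B is upper triangular, so det(B) is the product of the diagonal entries:
det = (-3) · (-3) · (2) = 18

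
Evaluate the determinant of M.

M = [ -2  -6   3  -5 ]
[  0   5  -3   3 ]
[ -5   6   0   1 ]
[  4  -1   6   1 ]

The determinant is 99.

Expand along row 2 (it has 1 zero):
  + (5) · M_22   where M_22 = det([-2 3 -5; -5 0 1; 4 6 1]) = 189
  − (-3) · M_23   where M_23 = det([-2 -6 -5; -5 6 1; 4 -1 1]) = 27
  + (3) · M_24   where M_24 = det([-2 -6 3; -5 6 0; 4 -1 6]) = -309
det = (+1)·(5)·(189) + (-1)·(-3)·(27) + (+1)·(3)·(-309) = 99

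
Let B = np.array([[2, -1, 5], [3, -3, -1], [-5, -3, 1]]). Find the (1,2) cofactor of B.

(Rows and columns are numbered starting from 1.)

2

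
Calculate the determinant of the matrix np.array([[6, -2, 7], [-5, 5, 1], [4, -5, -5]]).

The determinant is -43.

Expand along column 1:
  + 6 · |5 1; -5 -5| = 6·(-25 − (-5)) = -120
  − (-5) · |-2 7; -5 -5| = −(-5)·(10 − (-35)) = 225
  + 4 · |-2 7; 5 1| = 4·(-2 − 35) = -148
Sum: (-120) + (225) + (-148) = -43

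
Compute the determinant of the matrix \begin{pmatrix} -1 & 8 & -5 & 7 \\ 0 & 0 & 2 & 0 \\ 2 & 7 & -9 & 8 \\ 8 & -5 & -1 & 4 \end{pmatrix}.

The determinant is 164.

Expand along row 2 (it has 3 zeros):
  − (2) · M_23   where M_23 = det([-1 8 7; 2 7 8; 8 -5 4]) = -82
det = (-1)·(2)·(-82) = 164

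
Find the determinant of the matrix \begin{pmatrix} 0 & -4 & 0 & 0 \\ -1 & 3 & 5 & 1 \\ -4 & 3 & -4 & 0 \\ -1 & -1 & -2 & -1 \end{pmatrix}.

-80

Expand along row 1 (it has 3 zeros):
  − (-4) · M_12   where M_12 = det([-1 5 1; -4 -4 0; -1 -2 -1]) = -20
det = (-1)·(-4)·(-20) = -80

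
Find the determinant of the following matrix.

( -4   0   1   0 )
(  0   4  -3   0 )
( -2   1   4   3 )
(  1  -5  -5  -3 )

The determinant is -204.

Expand along row 1 (it has 2 zeros):
  + (-4) · M_11   where M_11 = det([4 -3 0; 1 4 3; -5 -5 -3]) = 48
  + (1) · M_13   where M_13 = det([0 4 0; -2 1 3; 1 -5 -3]) = -12
det = (+1)·(-4)·(48) + (+1)·(1)·(-12) = -204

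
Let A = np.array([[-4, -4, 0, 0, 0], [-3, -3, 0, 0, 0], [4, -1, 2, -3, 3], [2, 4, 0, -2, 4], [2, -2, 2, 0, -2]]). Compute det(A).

A is block lower-triangular with a 2×2 block and a 3×3 block on the diagonal, so its determinant equals the product of the determinants of the diagonal blocks.
det of the 2×2 block = 0
det of the 3×3 block = -4
det = (0)·(-4) = 0

The determinant is 0.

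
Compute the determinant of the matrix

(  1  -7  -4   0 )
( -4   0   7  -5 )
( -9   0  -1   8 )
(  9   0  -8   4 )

Expand along column 2 (it has 3 zeros):
  − (-7) · M_12   where M_12 = det([-4 7 -5; -9 -1 8; 9 -8 4]) = 111
det = (-1)·(-7)·(111) = 777

777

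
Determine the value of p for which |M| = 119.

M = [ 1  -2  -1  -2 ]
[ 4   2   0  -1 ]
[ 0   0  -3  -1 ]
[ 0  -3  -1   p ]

p = -6

Expanding along the column containing p, det(M) is linear in p: det(M) = (-30)·p + (-61).
Set (-30)·p + (-61) = 119  ⇒  (-30)·p = 180  ⇒  p = -6.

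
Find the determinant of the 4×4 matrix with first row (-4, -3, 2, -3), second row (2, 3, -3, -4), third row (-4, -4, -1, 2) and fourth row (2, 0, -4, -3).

Expand along row 4 (it has 1 zero):
  − (2) · M_41   where M_41 = det([-3 2 -3; 3 -3 -4; -4 -1 2]) = 95
  − (-4) · M_43   where M_43 = det([-4 -3 -3; 2 3 -4; -4 -4 2]) = -8
  + (-3) · M_44   where M_44 = det([-4 -3 2; 2 3 -3; -4 -4 -1]) = 26
det = (-1)·(2)·(95) + (-1)·(-4)·(-8) + (+1)·(-3)·(26) = -300

-300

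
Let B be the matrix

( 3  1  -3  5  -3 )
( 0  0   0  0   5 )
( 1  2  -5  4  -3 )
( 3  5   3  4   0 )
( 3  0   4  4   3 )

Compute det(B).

-915

Expand along row 2 (it has 4 zeros):
  − (5) · M_25   where M_25 = det([3 1 -3 5; 1 2 -5 4; 3 5 3 4; 3 0 4 4]) = 183
det = (-1)·(5)·(183) = -915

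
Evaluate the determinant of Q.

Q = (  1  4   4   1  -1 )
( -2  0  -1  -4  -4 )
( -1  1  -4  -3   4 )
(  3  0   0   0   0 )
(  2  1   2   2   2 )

303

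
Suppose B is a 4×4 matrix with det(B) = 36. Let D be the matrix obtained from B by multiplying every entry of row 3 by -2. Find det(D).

The determinant is -72.

Scaling one row by -2 multiplies the determinant by -2.
det(D) = (-2)·(36) = -72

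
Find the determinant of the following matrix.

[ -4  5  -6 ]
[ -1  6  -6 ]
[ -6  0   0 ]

Expand along row 3:
  + (-6) · |5 -6; 6 -6| = (-6)·(-30 − (-36)) = -36

The determinant is -36.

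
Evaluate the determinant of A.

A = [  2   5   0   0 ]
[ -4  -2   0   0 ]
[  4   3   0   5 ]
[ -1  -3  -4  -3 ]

det(A) = 320

A is block lower-triangular with a 2×2 block and a 2×2 block on the diagonal, so its determinant equals the product of the determinants of the diagonal blocks.
det of the 2×2 block = 16
det of the 2×2 block = 20
det = (16)·(20) = 320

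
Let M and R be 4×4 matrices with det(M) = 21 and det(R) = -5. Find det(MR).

-105

det(MR) = det(M)·det(R) = (21)·(-5) = -105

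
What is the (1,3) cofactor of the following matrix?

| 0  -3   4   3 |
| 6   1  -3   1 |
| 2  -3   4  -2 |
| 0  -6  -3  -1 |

-64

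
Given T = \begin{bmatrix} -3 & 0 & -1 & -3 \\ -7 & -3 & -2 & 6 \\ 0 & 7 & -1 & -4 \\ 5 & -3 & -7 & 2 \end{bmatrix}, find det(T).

The determinant is 2165.

Expand along row 1 (it has 1 zero):
  + (-3) · M_11   where M_11 = det([-3 -2 6; 7 -1 -4; -3 -7 2]) = -218
  + (-1) · M_13   where M_13 = det([-7 -3 6; 0 7 -4; 5 -3 2]) = -164
  − (-3) · M_14   where M_14 = det([-7 -3 -2; 0 7 -1; 5 -3 -7]) = 449
det = (+1)·(-3)·(-218) + (+1)·(-1)·(-164) + (-1)·(-3)·(449) = 2165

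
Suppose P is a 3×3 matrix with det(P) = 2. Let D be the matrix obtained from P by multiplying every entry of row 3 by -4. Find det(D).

Scaling one row by -4 multiplies the determinant by -4.
det(D) = (-4)·(2) = -8

|D| = -8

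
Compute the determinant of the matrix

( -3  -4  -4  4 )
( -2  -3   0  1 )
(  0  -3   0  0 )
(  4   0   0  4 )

Expand along row 3 (it has 3 zeros):
  − (-3) · M_32   where M_32 = det([-3 -4 4; -2 0 1; 4 0 4]) = -48
det = (-1)·(-3)·(-48) = -144

-144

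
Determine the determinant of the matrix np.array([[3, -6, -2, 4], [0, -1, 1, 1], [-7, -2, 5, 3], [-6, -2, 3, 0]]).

-117

Expand along row 2 (it has 1 zero):
  + (-1) · M_22   where M_22 = det([3 -2 4; -7 5 3; -6 3 0]) = 45
  − (1) · M_23   where M_23 = det([3 -6 4; -7 -2 3; -6 -2 0]) = 134
  + (1) · M_24   where M_24 = det([3 -6 -2; -7 -2 5; -6 -2 3]) = 62
det = (+1)·(-1)·(45) + (-1)·(1)·(134) + (+1)·(1)·(62) = -117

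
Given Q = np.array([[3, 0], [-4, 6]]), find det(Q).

18

det(Q) = 3·6 − 0·(-4) = 18 − 0 = 18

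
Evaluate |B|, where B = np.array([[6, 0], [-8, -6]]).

det(B) = 6·(-6) − 0·(-8) = -36 − 0 = -36

-36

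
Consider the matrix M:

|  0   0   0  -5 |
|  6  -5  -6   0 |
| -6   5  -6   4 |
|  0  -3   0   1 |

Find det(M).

The determinant is -1080.

Expand along row 1 (it has 3 zeros):
  − (-5) · M_14   where M_14 = det([6 -5 -6; -6 5 -6; 0 -3 0]) = -216
det = (-1)·(-5)·(-216) = -1080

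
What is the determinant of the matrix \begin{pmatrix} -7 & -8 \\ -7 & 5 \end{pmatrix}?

-91

det = (-7)·5 − (-8)·(-7) = -35 − 56 = -91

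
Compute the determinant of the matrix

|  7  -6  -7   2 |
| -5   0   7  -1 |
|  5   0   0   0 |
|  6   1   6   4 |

-1055

Expand along row 3 (it has 3 zeros):
  + (5) · M_31   where M_31 = det([-6 -7 2; 0 7 -1; 1 6 4]) = -211
det = (+1)·(5)·(-211) = -1055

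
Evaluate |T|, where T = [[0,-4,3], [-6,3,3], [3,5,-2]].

-105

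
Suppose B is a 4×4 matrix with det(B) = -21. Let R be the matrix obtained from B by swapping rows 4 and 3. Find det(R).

Swapping two rows multiplies the determinant by −1.
det(R) = (-1)·(-21) = 21

The determinant is 21.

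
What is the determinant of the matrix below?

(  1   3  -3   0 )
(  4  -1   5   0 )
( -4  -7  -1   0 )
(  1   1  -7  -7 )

Expand along column 4 (it has 3 zeros):
  + (-7) · M_44   where M_44 = det([1 3 -3; 4 -1 5; -4 -7 -1]) = 84
det = (+1)·(-7)·(84) = -588

The determinant is -588.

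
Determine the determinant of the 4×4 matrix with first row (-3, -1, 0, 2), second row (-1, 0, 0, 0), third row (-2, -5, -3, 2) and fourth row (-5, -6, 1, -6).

Expand along row 2 (it has 3 zeros):
  − (-1) · M_21   where M_21 = det([-1 0 2; -5 -3 2; -6 1 -6]) = -62
det = (-1)·(-1)·(-62) = -62

The determinant is -62.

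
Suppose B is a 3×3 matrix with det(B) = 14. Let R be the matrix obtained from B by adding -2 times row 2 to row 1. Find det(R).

14

Adding a multiple of one row to another leaves the determinant unchanged.
det(R) = (1)·(14) = 14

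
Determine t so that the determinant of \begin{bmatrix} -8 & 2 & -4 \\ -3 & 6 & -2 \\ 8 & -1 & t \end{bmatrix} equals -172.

Expanding along the column containing t, det(A) is linear in t: det(A) = (-42)·t + (164).
Set (-42)·t + (164) = -172  ⇒  (-42)·t = -336  ⇒  t = 8.

8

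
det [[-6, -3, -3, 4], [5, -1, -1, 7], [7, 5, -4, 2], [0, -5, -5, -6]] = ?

3924

Expand along row 4 (it has 1 zero):
  + (-5) · M_42   where M_42 = det([-6 -3 4; 5 -1 7; 7 -4 2]) = -325
  − (-5) · M_43   where M_43 = det([-6 -3 4; 5 -1 7; 7 5 2]) = 233
  + (-6) · M_44   where M_44 = det([-6 -3 -3; 5 -1 -1; 7 5 -4]) = -189
det = (+1)·(-5)·(-325) + (-1)·(-5)·(233) + (+1)·(-6)·(-189) = 3924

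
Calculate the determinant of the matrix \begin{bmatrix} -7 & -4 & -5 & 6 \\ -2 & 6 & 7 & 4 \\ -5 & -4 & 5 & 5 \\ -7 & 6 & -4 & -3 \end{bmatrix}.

5468

Expand along row 1:
  + (-7) · M_11   where M_11 = det([6 7 4; -4 5 5; 6 -4 -3]) = 100
  − (-4) · M_12   where M_12 = det([-2 7 4; -5 5 5; -7 -4 -3]) = -140
  + (-5) · M_13   where M_13 = det([-2 6 4; -5 -4 5; -7 6 -3]) = -496
  − (6) · M_14   where M_14 = det([-2 6 7; -5 -4 5; -7 6 -4]) = -708
det = (+1)·(-7)·(100) + (-1)·(-4)·(-140) + (+1)·(-5)·(-496) + (-1)·(6)·(-708) = 5468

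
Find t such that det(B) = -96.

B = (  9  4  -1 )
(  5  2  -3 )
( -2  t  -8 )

Expanding along the column containing t, det(B) is linear in t: det(B) = (22)·t + (36).
Set (22)·t + (36) = -96  ⇒  (22)·t = -132  ⇒  t = -6.

t = -6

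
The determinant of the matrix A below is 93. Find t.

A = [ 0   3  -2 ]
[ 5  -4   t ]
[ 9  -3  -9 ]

Expanding along the column containing t, det(A) is linear in t: det(A) = (27)·t + (93).
Set (27)·t + (93) = 93  ⇒  (27)·t = 0  ⇒  t = 0.

t = 0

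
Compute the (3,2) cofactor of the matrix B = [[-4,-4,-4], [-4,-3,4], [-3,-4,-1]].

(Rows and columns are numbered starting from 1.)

Delete row 3 and column 2; the remaining 2×2 submatrix is [-4 -4; -4 4].
Its determinant is (-4)·4 − (-4)·(-4) = -32.
The cofactor carries sign (−1)^(3+2) = −1, so C_{3,2} = −(-32) = 32.

32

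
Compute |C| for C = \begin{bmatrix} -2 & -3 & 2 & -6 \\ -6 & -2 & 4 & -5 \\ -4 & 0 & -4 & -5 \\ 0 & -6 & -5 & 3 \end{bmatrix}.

Expand along row 3 (it has 1 zero):
  + (-4) · M_31   where M_31 = det([-3 2 -6; -2 4 -5; -6 -5 3]) = -93
  + (-4) · M_33   where M_33 = det([-2 -3 -6; -6 -2 -5; 0 -6 3]) = -198
  − (-5) · M_34   where M_34 = det([-2 -3 2; -6 -2 4; 0 -6 -5]) = 94
det = (+1)·(-4)·(-93) + (+1)·(-4)·(-198) + (-1)·(-5)·(94) = 1634

1634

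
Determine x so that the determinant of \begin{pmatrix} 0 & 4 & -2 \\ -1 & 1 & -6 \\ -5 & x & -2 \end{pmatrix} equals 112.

x = 5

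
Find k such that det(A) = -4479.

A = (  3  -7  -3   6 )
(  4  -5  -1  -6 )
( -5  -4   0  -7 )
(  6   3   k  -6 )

k = -6

Expanding along the column containing k, det(A) is linear in k: det(A) = (619)·k + (-765).
Set (619)·k + (-765) = -4479  ⇒  (619)·k = -3714  ⇒  k = -6.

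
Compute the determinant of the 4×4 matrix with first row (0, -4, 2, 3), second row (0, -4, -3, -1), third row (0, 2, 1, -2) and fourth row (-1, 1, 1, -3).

Expand along column 1 (it has 3 zeros):
  − (-1) · M_41   where M_41 = det([-4 2 3; -4 -3 -1; 2 1 -2]) = -42
det = (-1)·(-1)·(-42) = -42

The determinant is -42.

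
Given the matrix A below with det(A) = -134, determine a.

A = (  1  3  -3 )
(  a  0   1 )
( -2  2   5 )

Expanding along the column containing a, det(A) is linear in a: det(A) = (-21)·a + (-8).
Set (-21)·a + (-8) = -134  ⇒  (-21)·a = -126  ⇒  a = 6.

6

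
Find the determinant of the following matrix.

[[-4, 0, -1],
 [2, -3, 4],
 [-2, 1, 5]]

The determinant is 80.

Expand along column 2:
  + (-3) · |-4 -1; -2 5| = (-3)·(-20 − 2) = 66
  − 1 · |-4 -1; 2 4| = −1·(-16 − (-2)) = 14
Sum: (66) + (14) = 80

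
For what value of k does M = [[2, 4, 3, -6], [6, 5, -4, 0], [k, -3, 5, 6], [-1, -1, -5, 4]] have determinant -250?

3

Expanding along the column containing k, det(M) is linear in k: det(M) = (50)·k + (-400).
Set (50)·k + (-400) = -250  ⇒  (50)·k = 150  ⇒  k = 3.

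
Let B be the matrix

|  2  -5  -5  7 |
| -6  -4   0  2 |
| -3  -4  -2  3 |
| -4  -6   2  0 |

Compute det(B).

Expand along row 2 (it has 1 zero):
  − (-6) · M_21   where M_21 = det([-5 -5 7; -4 -2 3; -6 2 0]) = -20
  + (-4) · M_22   where M_22 = det([2 -5 7; -3 -2 3; -4 2 0]) = -50
  + (2) · M_24   where M_24 = det([2 -5 -5; -3 -4 -2; -4 -6 2]) = -120
det = (-1)·(-6)·(-20) + (+1)·(-4)·(-50) + (+1)·(2)·(-120) = -160

det(B) = -160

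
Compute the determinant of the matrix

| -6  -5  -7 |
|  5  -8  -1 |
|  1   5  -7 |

Expand along row 1:
  + (-6) · |-8 -1; 5 -7| = (-6)·(56 − (-5)) = -366
  − (-5) · |5 -1; 1 -7| = −(-5)·(-35 − (-1)) = -170
  + (-7) · |5 -8; 1 5| = (-7)·(25 − (-8)) = -231
Sum: (-366) + (-170) + (-231) = -767

-767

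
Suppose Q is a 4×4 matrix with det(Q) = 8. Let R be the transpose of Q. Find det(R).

8

det(Qᵀ) = det(Q).
det(R) = (1)·(8) = 8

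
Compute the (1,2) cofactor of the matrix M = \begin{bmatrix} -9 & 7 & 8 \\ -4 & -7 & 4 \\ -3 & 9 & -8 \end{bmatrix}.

-44

Delete row 1 and column 2; the remaining 2×2 submatrix is [-4 4; -3 -8].
Its determinant is (-4)·(-8) − 4·(-3) = 44.
The cofactor carries sign (−1)^(1+2) = −1, so C_{1,2} = −(44) = -44.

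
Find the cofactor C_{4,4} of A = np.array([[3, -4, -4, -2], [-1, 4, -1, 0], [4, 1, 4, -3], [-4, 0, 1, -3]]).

119

Delete row 4 and column 4; the remaining 3×3 submatrix is [3 -4 -4; -1 4 -1; 4 1 4].
Its determinant is 119.
The cofactor carries sign (−1)^(4+4) = +1, so C_{4,4} = +(119) = 119.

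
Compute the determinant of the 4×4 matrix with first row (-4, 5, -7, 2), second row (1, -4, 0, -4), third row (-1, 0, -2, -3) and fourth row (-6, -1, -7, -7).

192

Expand along row 2 (it has 1 zero):
  − (1) · M_21   where M_21 = det([5 -7 2; 0 -2 -3; -1 -7 -7]) = -60
  + (-4) · M_22   where M_22 = det([-4 -7 2; -1 -2 -3; -6 -7 -7]) = -59
  + (-4) · M_24   where M_24 = det([-4 5 -7; -1 0 -2; -6 -1 -7]) = 26
det = (-1)·(1)·(-60) + (+1)·(-4)·(-59) + (+1)·(-4)·(26) = 192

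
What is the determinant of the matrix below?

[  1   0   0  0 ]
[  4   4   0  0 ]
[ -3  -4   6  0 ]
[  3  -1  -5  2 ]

48

The matrix is lower triangular, so the determinant is the product of the diagonal entries:
det = (1) · (4) · (6) · (2) = 48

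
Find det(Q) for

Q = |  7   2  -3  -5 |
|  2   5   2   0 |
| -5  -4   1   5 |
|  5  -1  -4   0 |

|Q| = 90

Expand along column 4 (it has 2 zeros):
  − (-5) · M_14   where M_14 = det([2 5 2; -5 -4 1; 5 -1 -4]) = 9
  − (5) · M_34   where M_34 = det([7 2 -3; 2 5 2; 5 -1 -4]) = -9
det = (-1)·(-5)·(9) + (-1)·(5)·(-9) = 90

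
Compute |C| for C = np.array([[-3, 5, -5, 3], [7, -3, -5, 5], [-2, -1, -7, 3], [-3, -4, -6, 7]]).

Expand along row 1:
  + (-3) · M_11   where M_11 = det([-3 -5 5; -1 -7 3; -4 -6 7]) = 8
  − (5) · M_12   where M_12 = det([7 -5 5; -2 -7 3; -3 -6 7]) = -287
  + (-5) · M_13   where M_13 = det([7 -3 5; -2 -1 3; -3 -4 7]) = 45
  − (3) · M_14   where M_14 = det([7 -3 -5; -2 -1 -7; -3 -4 -6]) = -206
det = (+1)·(-3)·(8) + (-1)·(5)·(-287) + (+1)·(-5)·(45) + (-1)·(3)·(-206) = 1804

1804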